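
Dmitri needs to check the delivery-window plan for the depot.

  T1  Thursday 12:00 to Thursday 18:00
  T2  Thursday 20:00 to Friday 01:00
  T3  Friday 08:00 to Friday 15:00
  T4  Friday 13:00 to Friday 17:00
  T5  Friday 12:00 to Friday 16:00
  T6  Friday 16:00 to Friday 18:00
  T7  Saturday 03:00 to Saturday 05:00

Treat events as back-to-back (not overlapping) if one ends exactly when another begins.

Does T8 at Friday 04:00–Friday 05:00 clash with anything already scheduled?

T1: ends Thursday 18:00 at or before T8 starts Friday 04:00 → clear.
T2: ends Friday 01:00 at or before T8 starts Friday 04:00 → clear.
T3: starts Friday 08:00 at or after T8 ends Friday 05:00 → clear.
T5: starts Friday 12:00 at or after T8 ends Friday 05:00 → clear.
T4: starts Friday 13:00 at or after T8 ends Friday 05:00 → clear.
T6: starts Friday 16:00 at or after T8 ends Friday 05:00 → clear.
T7: starts Saturday 03:00 at or after T8 ends Friday 05:00 → clear.

No — it doesn't clash with anything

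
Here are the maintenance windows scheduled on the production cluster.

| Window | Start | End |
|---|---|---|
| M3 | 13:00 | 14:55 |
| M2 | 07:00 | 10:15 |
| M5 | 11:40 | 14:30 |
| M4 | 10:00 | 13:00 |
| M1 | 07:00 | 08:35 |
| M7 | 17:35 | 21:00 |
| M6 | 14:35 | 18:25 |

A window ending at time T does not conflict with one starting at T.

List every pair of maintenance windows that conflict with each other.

M1 & M2, M2 & M4, M3 & M5, M3 & M6, M4 & M5, M6 & M7

Sorted by start: M1, M2, M4, M5, M3, M6, M7.
M2 starts before M1 ends → M1 and M2 overlap.
M4 starts after M1 ends — done with M1.
M4 starts before M2 ends → M2 and M4 overlap.
M5 starts after M2 ends — done with M2.
M5 starts before M4 ends → M4 and M5 overlap.
M3 starts exactly when M4 ends (back-to-back, no overlap) — done with M4.
M3 starts before M5 ends → M5 and M3 overlap.
M6 starts after M5 ends — done with M5.
M6 starts before M3 ends → M3 and M6 overlap.
M7 starts after M3 ends.
M7 starts before M6 ends → M6 and M7 overlap.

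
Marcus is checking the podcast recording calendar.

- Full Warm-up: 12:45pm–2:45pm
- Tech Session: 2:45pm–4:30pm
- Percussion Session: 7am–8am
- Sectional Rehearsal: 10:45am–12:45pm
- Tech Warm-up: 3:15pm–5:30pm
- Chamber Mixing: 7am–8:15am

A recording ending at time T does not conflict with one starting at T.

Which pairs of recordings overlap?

Chamber Mixing & Percussion Session, Tech Session & Tech Warm-up

Sorted by start: Percussion Session, Chamber Mixing, Sectional Rehearsal, Full Warm-up, Tech Session, Tech Warm-up.
Chamber Mixing starts before Percussion Session ends → Percussion Session and Chamber Mixing overlap.
Sectional Rehearsal starts after Percussion Session ends; Percussion Session is clear from here.
Sectional Rehearsal starts after Chamber Mixing ends; Chamber Mixing is clear from here.
Full Warm-up starts exactly when Sectional Rehearsal ends (back-to-back, no overlap); Sectional Rehearsal is clear from here.
Tech Session starts exactly when Full Warm-up ends (back-to-back, no overlap); Full Warm-up is clear from here.
Tech Warm-up starts before Tech Session ends → Tech Session and Tech Warm-up overlap.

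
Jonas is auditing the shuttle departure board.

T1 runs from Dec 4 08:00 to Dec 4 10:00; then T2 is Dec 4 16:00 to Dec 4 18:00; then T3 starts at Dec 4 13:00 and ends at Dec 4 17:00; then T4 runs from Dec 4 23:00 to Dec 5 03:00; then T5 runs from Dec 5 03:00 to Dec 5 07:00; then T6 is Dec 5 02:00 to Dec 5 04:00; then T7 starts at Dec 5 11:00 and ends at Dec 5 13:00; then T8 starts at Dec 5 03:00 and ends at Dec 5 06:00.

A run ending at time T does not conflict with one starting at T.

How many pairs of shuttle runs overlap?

Sorted by start: T1, T3, T2, T4, T6, T5, T8, T7.
T3 starts after T1 ends, so T1 has no further overlaps.
T2 starts before T3 ends → T3 and T2 overlap.
T4 starts after T3 ends, so T3 has no further overlaps.
T4 starts after T2 ends, so T2 has no further overlaps.
T6 starts before T4 ends → T4 and T6 overlap.
T5 starts exactly when T4 ends (back-to-back, no overlap), so T4 has no further overlaps.
T5 starts before T6 ends → T6 and T5 overlap.
T8 starts before T6 ends → T6 and T8 overlap.
T7 starts after T6 ends.
T8 starts before T5 ends → T5 and T8 overlap.
T7 starts after T5 ends.
T7 starts after T8 ends.
Overlapping pairs: T2 & T3, T4 & T6, T5 & T6, T5 & T8, T6 & T8 — 5 in total.

5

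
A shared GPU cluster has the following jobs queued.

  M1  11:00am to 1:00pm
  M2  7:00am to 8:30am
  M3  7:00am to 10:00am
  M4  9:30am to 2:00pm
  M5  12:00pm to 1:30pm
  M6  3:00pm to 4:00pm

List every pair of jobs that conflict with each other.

Sorted by start: M2, M3, M4, M1, M5, M6.
M3 starts before M2 ends → M2 and M3 overlap.
M4 starts after M2 ends, so nothing later overlaps M2 either.
M4 starts before M3 ends → M3 and M4 overlap.
M1 starts after M3 ends, so nothing later overlaps M3 either.
M1 starts before M4 ends → M4 and M1 overlap.
M5 starts before M4 ends → M4 and M5 overlap.
M6 starts after M4 ends.
M5 starts before M1 ends → M1 and M5 overlap.
M6 starts after M1 ends.
M6 starts after M5 ends.

M1 & M4, M1 & M5, M2 & M3, M3 & M4, M4 & M5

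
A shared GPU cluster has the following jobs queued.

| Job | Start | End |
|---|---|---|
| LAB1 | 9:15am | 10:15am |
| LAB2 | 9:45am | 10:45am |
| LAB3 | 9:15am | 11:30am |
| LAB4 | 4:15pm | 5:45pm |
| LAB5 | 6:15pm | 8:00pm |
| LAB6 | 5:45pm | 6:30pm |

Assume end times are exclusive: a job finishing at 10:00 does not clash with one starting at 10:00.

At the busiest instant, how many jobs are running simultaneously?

Sweep the timeline, counting +1 at each start and −1 at each end (ends before starts at a tie):
9:15am start LAB1 → 1
9:15am start LAB3 → 2
9:45am start LAB2 → 3
10:15am end LAB1 → 2
10:45am end LAB2 → 1
11:30am end LAB3 → 0
4:15pm start LAB4 → 1
5:45pm end LAB4 → 0
5:45pm start LAB6 → 1
6:15pm start LAB5 → 2
6:30pm end LAB6 → 1
8:00pm end LAB5 → 0
Peak is 3, at 9:45am (LAB1, LAB2, LAB3).

3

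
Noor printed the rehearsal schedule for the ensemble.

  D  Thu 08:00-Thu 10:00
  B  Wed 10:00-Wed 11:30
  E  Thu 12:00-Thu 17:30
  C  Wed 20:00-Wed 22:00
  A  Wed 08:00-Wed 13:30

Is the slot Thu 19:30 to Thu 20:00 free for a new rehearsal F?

A: ends Wed 13:30 at or before F starts Thu 19:30 → clear.
B: ends Wed 11:30 at or before F starts Thu 19:30 → clear.
C: ends Wed 22:00 at or before F starts Thu 19:30 → clear.
D: ends Thu 10:00 at or before F starts Thu 19:30 → clear.
E: ends Thu 17:30 at or before F starts Thu 19:30 → clear.

Yes — the slot is free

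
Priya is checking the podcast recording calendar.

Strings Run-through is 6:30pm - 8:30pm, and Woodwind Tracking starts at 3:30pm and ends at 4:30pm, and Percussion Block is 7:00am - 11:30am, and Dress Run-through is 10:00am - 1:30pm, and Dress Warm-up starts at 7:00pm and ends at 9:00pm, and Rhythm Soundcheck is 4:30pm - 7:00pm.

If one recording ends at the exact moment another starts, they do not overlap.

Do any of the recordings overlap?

Check each pair: they overlap iff neither finishes before the other starts.
Sorted by start: Percussion Block, Dress Run-through, Woodwind Tracking, Rhythm Soundcheck, Strings Run-through, Dress Warm-up.
Dress Run-through starts before Percussion Block ends → Percussion Block and Dress Run-through overlap.
That's a conflict, so the schedule is not conflict-free.

Yes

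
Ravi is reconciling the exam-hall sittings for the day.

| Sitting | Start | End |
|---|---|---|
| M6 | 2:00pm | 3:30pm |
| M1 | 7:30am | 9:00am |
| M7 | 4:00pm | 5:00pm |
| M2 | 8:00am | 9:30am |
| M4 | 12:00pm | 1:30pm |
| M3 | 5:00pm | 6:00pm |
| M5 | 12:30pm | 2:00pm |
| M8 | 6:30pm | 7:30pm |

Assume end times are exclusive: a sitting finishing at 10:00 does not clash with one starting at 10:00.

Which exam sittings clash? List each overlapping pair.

Sorted by start: M1, M2, M4, M5, M6, M7, M3, M8.
M2 starts before M1 ends → M1 and M2 overlap.
M4 starts after M1 ends — done with M1.
M4 starts after M2 ends — done with M2.
M5 starts before M4 ends → M4 and M5 overlap.
M6 starts after M4 ends — done with M4.
M6 starts exactly when M5 ends (back-to-back, no overlap) — done with M5.
M7 starts after M6 ends — done with M6.
M3 starts exactly when M7 ends (back-to-back, no overlap) — done with M7.
M8 starts after M3 ends.

M1 & M2, M4 & M5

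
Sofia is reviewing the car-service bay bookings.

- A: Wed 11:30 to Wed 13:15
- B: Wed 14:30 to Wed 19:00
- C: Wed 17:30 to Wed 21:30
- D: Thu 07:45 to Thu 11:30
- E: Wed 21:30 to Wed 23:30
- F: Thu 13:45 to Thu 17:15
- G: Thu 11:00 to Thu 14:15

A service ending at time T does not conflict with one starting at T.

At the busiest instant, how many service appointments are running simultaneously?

Sweep the timeline, counting +1 at each start and −1 at each end (ends before starts at a tie):
Wed 11:30 start A → 1
Wed 13:15 end A → 0
Wed 14:30 start B → 1
Wed 17:30 start C → 2
Wed 19:00 end B → 1
Wed 21:30 end C → 0
Wed 21:30 start E → 1
Wed 23:30 end E → 0
Thu 07:45 start D → 1
Thu 11:00 start G → 2
Thu 11:30 end D → 1
Thu 13:45 start F → 2
Thu 14:15 end G → 1
Thu 17:15 end F → 0
Peak is 2, at Wed 17:30 (B, C).

2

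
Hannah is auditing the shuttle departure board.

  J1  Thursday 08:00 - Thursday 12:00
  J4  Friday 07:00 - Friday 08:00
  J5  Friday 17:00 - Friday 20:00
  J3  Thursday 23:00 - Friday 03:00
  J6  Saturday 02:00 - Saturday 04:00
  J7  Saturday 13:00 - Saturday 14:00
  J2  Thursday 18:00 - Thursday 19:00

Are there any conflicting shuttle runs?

No

Check each pair: they overlap iff neither finishes before the other starts.
Sorted by start: J1, J2, J3, J4, J5, J6, J7.
J2 starts after J1 ends — done with J1.
J3 starts after J2 ends — done with J2.
J4 starts after J3 ends — done with J3.
J5 starts after J4 ends — done with J4.
J6 starts after J5 ends — done with J5.
J7 starts after J6 ends.
Every pair is clear; the schedule has no overlaps.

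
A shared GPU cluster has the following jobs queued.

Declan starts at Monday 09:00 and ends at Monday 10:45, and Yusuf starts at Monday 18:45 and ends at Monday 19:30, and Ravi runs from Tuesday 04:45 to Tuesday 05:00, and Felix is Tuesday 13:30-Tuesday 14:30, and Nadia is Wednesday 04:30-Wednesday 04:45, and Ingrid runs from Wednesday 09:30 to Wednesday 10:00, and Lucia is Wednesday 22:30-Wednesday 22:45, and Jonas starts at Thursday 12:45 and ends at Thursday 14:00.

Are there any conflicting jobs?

No

Sorted by start: Declan, Yusuf, Ravi, Felix, Nadia, Ingrid, Lucia, Jonas.
Yusuf starts after Declan ends; Declan is clear from here.
Ravi starts after Yusuf ends; Yusuf is clear from here.
Felix starts after Ravi ends; Ravi is clear from here.
Nadia starts after Felix ends; Felix is clear from here.
Ingrid starts after Nadia ends; Nadia is clear from here.
Lucia starts after Ingrid ends; Ingrid is clear from here.
Jonas starts after Lucia ends.
Every pair is clear; the schedule has no overlaps.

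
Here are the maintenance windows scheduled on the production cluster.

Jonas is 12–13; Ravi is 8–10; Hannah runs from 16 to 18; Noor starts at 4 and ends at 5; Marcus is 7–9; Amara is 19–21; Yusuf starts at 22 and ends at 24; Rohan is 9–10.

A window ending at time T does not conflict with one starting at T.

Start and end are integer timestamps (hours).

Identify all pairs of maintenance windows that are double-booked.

Sorted by start: Noor, Marcus, Ravi, Rohan, Jonas, Hannah, Amara, Yusuf.
Marcus starts after Noor ends, so nothing later overlaps Noor either.
Ravi starts before Marcus ends → Marcus and Ravi overlap.
Rohan starts exactly when Marcus ends (back-to-back, no overlap), so nothing later overlaps Marcus either.
Rohan starts before Ravi ends → Ravi and Rohan overlap.
Jonas starts after Ravi ends, so nothing later overlaps Ravi either.
Jonas starts after Rohan ends, so nothing later overlaps Rohan either.
Hannah starts after Jonas ends, so nothing later overlaps Jonas either.
Amara starts after Hannah ends, so nothing later overlaps Hannah either.
Yusuf starts after Amara ends.

Marcus & Ravi, Ravi & Rohan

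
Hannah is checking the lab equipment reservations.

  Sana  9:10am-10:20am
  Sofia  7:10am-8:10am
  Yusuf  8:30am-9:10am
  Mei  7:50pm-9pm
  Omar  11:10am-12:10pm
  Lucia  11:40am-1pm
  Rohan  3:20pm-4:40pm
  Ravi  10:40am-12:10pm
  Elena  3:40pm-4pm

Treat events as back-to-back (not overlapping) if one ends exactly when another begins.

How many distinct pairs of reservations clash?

4

Sorted by start: Sofia, Yusuf, Sana, Ravi, Omar, Lucia, Rohan, Elena, Mei.
Yusuf starts after Sofia ends, so nothing later overlaps Sofia either.
Sana starts exactly when Yusuf ends (back-to-back, no overlap), so nothing later overlaps Yusuf either.
Ravi starts after Sana ends, so nothing later overlaps Sana either.
Omar starts before Ravi ends → Ravi and Omar overlap.
Lucia starts before Ravi ends → Ravi and Lucia overlap.
Rohan starts after Ravi ends, so nothing later overlaps Ravi either.
Lucia starts before Omar ends → Omar and Lucia overlap.
Rohan starts after Omar ends, so nothing later overlaps Omar either.
Rohan starts after Lucia ends, so nothing later overlaps Lucia either.
Elena starts before Rohan ends → Rohan and Elena overlap.
Mei starts after Rohan ends.
Mei starts after Elena ends.
Overlapping pairs: Elena & Rohan, Lucia & Omar, Lucia & Ravi, Omar & Ravi — 4 in total.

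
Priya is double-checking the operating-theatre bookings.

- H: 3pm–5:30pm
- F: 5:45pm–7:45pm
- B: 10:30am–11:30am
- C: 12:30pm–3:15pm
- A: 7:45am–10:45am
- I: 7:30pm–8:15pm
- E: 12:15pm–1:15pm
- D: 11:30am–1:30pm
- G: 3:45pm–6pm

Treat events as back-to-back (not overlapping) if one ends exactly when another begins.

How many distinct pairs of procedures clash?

Sorted by start: A, B, D, E, C, H, G, F, I.
B starts before A ends → A and B overlap.
D starts after A ends, so A has no further overlaps.
D starts exactly when B ends (back-to-back, no overlap), so B has no further overlaps.
E starts before D ends → D and E overlap.
C starts before D ends → D and C overlap.
H starts after D ends, so D has no further overlaps.
C starts before E ends → E and C overlap.
H starts after E ends, so E has no further overlaps.
H starts before C ends → C and H overlap.
G starts after C ends, so C has no further overlaps.
G starts before H ends → H and G overlap.
F starts after H ends, so H has no further overlaps.
F starts before G ends → G and F overlap.
I starts after G ends.
I starts before F ends → F and I overlap.
Overlapping pairs: A & B, C & D, C & E, C & H, D & E, F & G, F & I, G & H — 8 in total.

8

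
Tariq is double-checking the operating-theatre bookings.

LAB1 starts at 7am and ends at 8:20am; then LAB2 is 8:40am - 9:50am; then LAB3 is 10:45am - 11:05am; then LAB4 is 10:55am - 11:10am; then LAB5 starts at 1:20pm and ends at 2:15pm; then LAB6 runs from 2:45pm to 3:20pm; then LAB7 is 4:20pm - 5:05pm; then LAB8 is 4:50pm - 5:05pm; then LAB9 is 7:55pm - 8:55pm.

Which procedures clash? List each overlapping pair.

LAB3 & LAB4, LAB7 & LAB8

Two intervals overlap when each starts before the other ends.
Sorted by start: LAB1, LAB2, LAB3, LAB4, LAB5, LAB6, LAB7, LAB8, LAB9.
LAB2 starts after LAB1 ends; LAB1 is clear from here.
LAB3 starts after LAB2 ends; LAB2 is clear from here.
LAB4 starts before LAB3 ends → LAB3 and LAB4 overlap.
LAB5 starts after LAB3 ends; LAB3 is clear from here.
LAB5 starts after LAB4 ends; LAB4 is clear from here.
LAB6 starts after LAB5 ends; LAB5 is clear from here.
LAB7 starts after LAB6 ends; LAB6 is clear from here.
LAB8 starts before LAB7 ends → LAB7 and LAB8 overlap.
LAB9 starts after LAB7 ends.
LAB9 starts after LAB8 ends.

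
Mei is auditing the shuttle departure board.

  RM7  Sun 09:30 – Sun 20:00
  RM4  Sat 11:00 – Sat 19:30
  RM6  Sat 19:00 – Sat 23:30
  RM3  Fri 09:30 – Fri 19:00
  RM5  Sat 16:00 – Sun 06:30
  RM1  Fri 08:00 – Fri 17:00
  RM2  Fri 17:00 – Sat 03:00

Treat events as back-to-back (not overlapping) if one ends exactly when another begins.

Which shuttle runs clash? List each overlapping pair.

Sorted by start: RM1, RM3, RM2, RM4, RM5, RM6, RM7.
RM3 starts before RM1 ends → RM1 and RM3 overlap.
RM2 starts exactly when RM1 ends (back-to-back, no overlap), so nothing later overlaps RM1 either.
RM2 starts before RM3 ends → RM3 and RM2 overlap.
RM4 starts after RM3 ends, so nothing later overlaps RM3 either.
RM4 starts after RM2 ends, so nothing later overlaps RM2 either.
RM5 starts before RM4 ends → RM4 and RM5 overlap.
RM6 starts before RM4 ends → RM4 and RM6 overlap.
RM7 starts after RM4 ends.
RM6 starts before RM5 ends → RM5 and RM6 overlap.
RM7 starts after RM5 ends.
RM7 starts after RM6 ends.

RM1 & RM3, RM2 & RM3, RM4 & RM5, RM4 & RM6, RM5 & RM6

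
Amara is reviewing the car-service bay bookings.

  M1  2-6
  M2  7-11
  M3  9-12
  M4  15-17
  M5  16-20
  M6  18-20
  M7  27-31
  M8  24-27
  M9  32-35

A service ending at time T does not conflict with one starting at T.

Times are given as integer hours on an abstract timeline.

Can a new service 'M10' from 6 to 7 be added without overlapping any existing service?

M1: ends 6 at or before M10 starts 6 → clear.
M2: starts 7 at or after M10 ends 7 → clear.
M3: starts 9 at or after M10 ends 7 → clear.
M4: starts 15 at or after M10 ends 7 → clear.
M5: starts 16 at or after M10 ends 7 → clear.
M6: starts 18 at or after M10 ends 7 → clear.
M8: starts 24 at or after M10 ends 7 → clear.
M7: starts 27 at or after M10 ends 7 → clear.
M9: starts 32 at or after M10 ends 7 → clear.

Yes — the slot is free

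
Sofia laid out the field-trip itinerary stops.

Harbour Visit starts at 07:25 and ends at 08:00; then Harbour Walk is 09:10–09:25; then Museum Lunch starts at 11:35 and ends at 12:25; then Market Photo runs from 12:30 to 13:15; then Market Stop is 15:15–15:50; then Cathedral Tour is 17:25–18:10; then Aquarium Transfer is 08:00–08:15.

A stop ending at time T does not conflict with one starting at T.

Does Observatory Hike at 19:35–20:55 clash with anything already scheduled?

Harbour Visit: ends 08:00 at or before Observatory Hike starts 19:35 → clear.
Aquarium Transfer: ends 08:15 at or before Observatory Hike starts 19:35 → clear.
Harbour Walk: ends 09:25 at or before Observatory Hike starts 19:35 → clear.
Museum Lunch: ends 12:25 at or before Observatory Hike starts 19:35 → clear.
Market Photo: ends 13:15 at or before Observatory Hike starts 19:35 → clear.
Market Stop: ends 15:50 at or before Observatory Hike starts 19:35 → clear.
Cathedral Tour: ends 18:10 at or before Observatory Hike starts 19:35 → clear.

No — it doesn't clash with anything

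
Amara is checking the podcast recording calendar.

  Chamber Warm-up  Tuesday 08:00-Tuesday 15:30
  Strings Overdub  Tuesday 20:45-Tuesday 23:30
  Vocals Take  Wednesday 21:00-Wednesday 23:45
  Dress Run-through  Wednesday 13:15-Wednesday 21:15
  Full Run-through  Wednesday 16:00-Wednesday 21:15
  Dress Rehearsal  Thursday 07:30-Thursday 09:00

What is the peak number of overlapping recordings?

3

Sweep the timeline, counting +1 at each start and −1 at each end (ends before starts at a tie):
Tuesday 08:00 start Chamber Warm-up → 1
Tuesday 15:30 end Chamber Warm-up → 0
Tuesday 20:45 start Strings Overdub → 1
Tuesday 23:30 end Strings Overdub → 0
Wednesday 13:15 start Dress Run-through → 1
Wednesday 16:00 start Full Run-through → 2
Wednesday 21:00 start Vocals Take → 3
Wednesday 21:15 end Dress Run-through → 2
Wednesday 21:15 end Full Run-through → 1
Wednesday 23:45 end Vocals Take → 0
Thursday 07:30 start Dress Rehearsal → 1
Thursday 09:00 end Dress Rehearsal → 0
Peak is 3, at Wednesday 21:00 (Dress Run-through, Full Run-through, Vocals Take).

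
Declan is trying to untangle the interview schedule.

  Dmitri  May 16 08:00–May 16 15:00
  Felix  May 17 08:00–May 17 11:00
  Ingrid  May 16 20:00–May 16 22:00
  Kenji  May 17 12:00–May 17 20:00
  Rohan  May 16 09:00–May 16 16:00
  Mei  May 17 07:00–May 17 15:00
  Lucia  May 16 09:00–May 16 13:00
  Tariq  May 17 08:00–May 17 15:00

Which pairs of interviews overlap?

Check each pair: they overlap iff neither finishes before the other starts.
Sorted by start: Dmitri, Rohan, Lucia, Ingrid, Mei, Felix, Tariq, Kenji.
Rohan starts before Dmitri ends → Dmitri and Rohan overlap.
Lucia starts before Dmitri ends → Dmitri and Lucia overlap.
Ingrid starts after Dmitri ends — done with Dmitri.
Lucia starts before Rohan ends → Rohan and Lucia overlap.
Ingrid starts after Rohan ends — done with Rohan.
Ingrid starts after Lucia ends — done with Lucia.
Mei starts after Ingrid ends — done with Ingrid.
Felix starts before Mei ends → Mei and Felix overlap.
Tariq starts before Mei ends → Mei and Tariq overlap.
Kenji starts before Mei ends → Mei and Kenji overlap.
Tariq starts before Felix ends → Felix and Tariq overlap.
Kenji starts after Felix ends.
Kenji starts before Tariq ends → Tariq and Kenji overlap.

Dmitri & Lucia, Dmitri & Rohan, Felix & Mei, Felix & Tariq, Kenji & Mei, Kenji & Tariq, Lucia & Rohan, Mei & Tariq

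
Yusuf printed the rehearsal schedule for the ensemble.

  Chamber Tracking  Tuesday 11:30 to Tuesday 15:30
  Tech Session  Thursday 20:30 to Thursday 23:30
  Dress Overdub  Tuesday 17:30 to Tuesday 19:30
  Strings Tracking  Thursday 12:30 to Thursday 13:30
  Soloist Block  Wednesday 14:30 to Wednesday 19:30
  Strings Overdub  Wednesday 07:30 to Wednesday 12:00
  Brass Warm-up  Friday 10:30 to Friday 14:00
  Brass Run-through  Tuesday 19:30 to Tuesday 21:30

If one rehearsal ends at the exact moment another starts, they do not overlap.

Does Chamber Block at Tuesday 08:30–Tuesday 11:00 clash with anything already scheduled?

Chamber Tracking: starts Tuesday 11:30 at or after Chamber Block ends Tuesday 11:00 → clear.
Dress Overdub: starts Tuesday 17:30 at or after Chamber Block ends Tuesday 11:00 → clear.
Brass Run-through: starts Tuesday 19:30 at or after Chamber Block ends Tuesday 11:00 → clear.
Strings Overdub: starts Wednesday 07:30 at or after Chamber Block ends Tuesday 11:00 → clear.
Soloist Block: starts Wednesday 14:30 at or after Chamber Block ends Tuesday 11:00 → clear.
Strings Tracking: starts Thursday 12:30 at or after Chamber Block ends Tuesday 11:00 → clear.
Tech Session: starts Thursday 20:30 at or after Chamber Block ends Tuesday 11:00 → clear.
Brass Warm-up: starts Friday 10:30 at or after Chamber Block ends Tuesday 11:00 → clear.

No — it doesn't clash with anything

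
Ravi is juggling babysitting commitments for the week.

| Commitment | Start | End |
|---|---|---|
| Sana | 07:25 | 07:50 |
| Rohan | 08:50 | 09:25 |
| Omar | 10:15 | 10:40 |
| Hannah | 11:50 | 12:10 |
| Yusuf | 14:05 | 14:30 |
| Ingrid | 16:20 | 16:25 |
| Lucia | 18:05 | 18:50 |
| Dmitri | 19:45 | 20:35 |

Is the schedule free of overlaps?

Check each pair: they overlap iff neither finishes before the other starts.
Sorted by start: Sana, Rohan, Omar, Hannah, Yusuf, Ingrid, Lucia, Dmitri.
Rohan starts after Sana ends, so nothing later overlaps Sana either.
Omar starts after Rohan ends, so nothing later overlaps Rohan either.
Hannah starts after Omar ends, so nothing later overlaps Omar either.
Yusuf starts after Hannah ends, so nothing later overlaps Hannah either.
Ingrid starts after Yusuf ends, so nothing later overlaps Yusuf either.
Lucia starts after Ingrid ends, so nothing later overlaps Ingrid either.
Dmitri starts after Lucia ends.
Every pair is clear; the schedule has no overlaps.

Yes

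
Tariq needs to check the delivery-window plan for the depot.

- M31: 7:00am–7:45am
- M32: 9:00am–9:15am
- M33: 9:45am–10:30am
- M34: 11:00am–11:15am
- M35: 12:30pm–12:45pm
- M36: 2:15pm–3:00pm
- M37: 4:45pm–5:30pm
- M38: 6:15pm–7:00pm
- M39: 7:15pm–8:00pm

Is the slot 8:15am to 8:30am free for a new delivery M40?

M31: ends 7:45am at or before M40 starts 8:15am → clear.
M32: starts 9:00am at or after M40 ends 8:30am → clear.
M33: starts 9:45am at or after M40 ends 8:30am → clear.
M34: starts 11:00am at or after M40 ends 8:30am → clear.
M35: starts 12:30pm at or after M40 ends 8:30am → clear.
M36: starts 2:15pm at or after M40 ends 8:30am → clear.
M37: starts 4:45pm at or after M40 ends 8:30am → clear.
M38: starts 6:15pm at or after M40 ends 8:30am → clear.
M39: starts 7:15pm at or after M40 ends 8:30am → clear.

Yes — the slot is free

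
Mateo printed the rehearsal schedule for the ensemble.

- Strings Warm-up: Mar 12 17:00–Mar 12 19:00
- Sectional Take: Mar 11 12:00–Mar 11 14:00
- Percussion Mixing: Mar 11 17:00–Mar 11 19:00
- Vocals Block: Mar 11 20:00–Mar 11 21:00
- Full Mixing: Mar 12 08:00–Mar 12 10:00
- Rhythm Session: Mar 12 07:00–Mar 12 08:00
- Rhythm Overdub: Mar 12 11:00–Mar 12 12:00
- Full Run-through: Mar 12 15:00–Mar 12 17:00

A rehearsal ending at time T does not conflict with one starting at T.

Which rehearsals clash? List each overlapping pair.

Sorted by start: Sectional Take, Percussion Mixing, Vocals Block, Rhythm Session, Full Mixing, Rhythm Overdub, Full Run-through, Strings Warm-up.
Percussion Mixing starts after Sectional Take ends; Sectional Take is clear from here.
Vocals Block starts after Percussion Mixing ends; Percussion Mixing is clear from here.
Rhythm Session starts after Vocals Block ends; Vocals Block is clear from here.
Full Mixing starts exactly when Rhythm Session ends (back-to-back, no overlap); Rhythm Session is clear from here.
Rhythm Overdub starts after Full Mixing ends; Full Mixing is clear from here.
Full Run-through starts after Rhythm Overdub ends; Rhythm Overdub is clear from here.
Strings Warm-up starts exactly when Full Run-through ends (back-to-back, no overlap).

none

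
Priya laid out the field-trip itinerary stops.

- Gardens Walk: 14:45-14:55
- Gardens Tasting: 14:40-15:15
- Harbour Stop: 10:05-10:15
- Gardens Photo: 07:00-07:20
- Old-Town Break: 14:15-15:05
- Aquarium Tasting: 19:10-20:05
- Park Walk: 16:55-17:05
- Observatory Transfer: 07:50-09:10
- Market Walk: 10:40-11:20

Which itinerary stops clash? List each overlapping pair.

Gardens Tasting & Gardens Walk, Gardens Tasting & Old-Town Break, Gardens Walk & Old-Town Break

Sorted by start: Gardens Photo, Observatory Transfer, Harbour Stop, Market Walk, Old-Town Break, Gardens Tasting, Gardens Walk, Park Walk, Aquarium Tasting.
Observatory Transfer starts after Gardens Photo ends; Gardens Photo is clear from here.
Harbour Stop starts after Observatory Transfer ends; Observatory Transfer is clear from here.
Market Walk starts after Harbour Stop ends; Harbour Stop is clear from here.
Old-Town Break starts after Market Walk ends; Market Walk is clear from here.
Gardens Tasting starts before Old-Town Break ends → Old-Town Break and Gardens Tasting overlap.
Gardens Walk starts before Old-Town Break ends → Old-Town Break and Gardens Walk overlap.
Park Walk starts after Old-Town Break ends; Old-Town Break is clear from here.
Gardens Walk starts before Gardens Tasting ends → Gardens Tasting and Gardens Walk overlap.
Park Walk starts after Gardens Tasting ends; Gardens Tasting is clear from here.
Park Walk starts after Gardens Walk ends; Gardens Walk is clear from here.
Aquarium Tasting starts after Park Walk ends.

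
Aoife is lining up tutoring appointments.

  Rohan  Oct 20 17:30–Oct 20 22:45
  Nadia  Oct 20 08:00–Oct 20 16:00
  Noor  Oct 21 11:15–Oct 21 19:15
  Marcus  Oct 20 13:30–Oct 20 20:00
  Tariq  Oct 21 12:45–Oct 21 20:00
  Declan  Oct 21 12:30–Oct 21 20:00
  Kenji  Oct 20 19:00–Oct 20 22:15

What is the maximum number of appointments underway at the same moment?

3

Sweep the timeline, counting +1 at each start and −1 at each end (ends before starts at a tie):
Oct 20 08:00 start Nadia → 1
Oct 20 13:30 start Marcus → 2
Oct 20 16:00 end Nadia → 1
Oct 20 17:30 start Rohan → 2
Oct 20 19:00 start Kenji → 3
Oct 20 20:00 end Marcus → 2
Oct 20 22:15 end Kenji → 1
Oct 20 22:45 end Rohan → 0
Oct 21 11:15 start Noor → 1
Oct 21 12:30 start Declan → 2
Oct 21 12:45 start Tariq → 3
Oct 21 19:15 end Noor → 2
Oct 21 20:00 end Declan → 1
Oct 21 20:00 end Tariq → 0
Peak is 3, at Oct 20 19:00 (Kenji, Marcus, Rohan).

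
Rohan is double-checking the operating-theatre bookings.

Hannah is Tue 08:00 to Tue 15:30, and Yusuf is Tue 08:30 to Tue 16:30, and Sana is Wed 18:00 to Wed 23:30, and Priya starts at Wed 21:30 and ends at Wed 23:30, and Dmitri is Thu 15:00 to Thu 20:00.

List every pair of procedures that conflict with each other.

Hannah & Yusuf, Priya & Sana

Sorted by start: Hannah, Yusuf, Sana, Priya, Dmitri.
Yusuf starts before Hannah ends → Hannah and Yusuf overlap.
Sana starts after Hannah ends, so nothing later overlaps Hannah either.
Sana starts after Yusuf ends, so nothing later overlaps Yusuf either.
Priya starts before Sana ends → Sana and Priya overlap.
Dmitri starts after Sana ends.
Dmitri starts after Priya ends.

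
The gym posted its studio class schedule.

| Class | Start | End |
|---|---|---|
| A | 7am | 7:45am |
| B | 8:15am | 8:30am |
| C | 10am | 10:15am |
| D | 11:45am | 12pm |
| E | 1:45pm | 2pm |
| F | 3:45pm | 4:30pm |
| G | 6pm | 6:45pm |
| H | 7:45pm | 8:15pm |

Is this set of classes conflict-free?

Yes

Two intervals overlap when each starts before the other ends.
Sorted by start: A, B, C, D, E, F, G, H.
B starts after A ends; A is clear from here.
C starts after B ends; B is clear from here.
D starts after C ends; C is clear from here.
E starts after D ends; D is clear from here.
F starts after E ends; E is clear from here.
G starts after F ends; F is clear from here.
H starts after G ends.
Every pair is clear; the schedule has no overlaps.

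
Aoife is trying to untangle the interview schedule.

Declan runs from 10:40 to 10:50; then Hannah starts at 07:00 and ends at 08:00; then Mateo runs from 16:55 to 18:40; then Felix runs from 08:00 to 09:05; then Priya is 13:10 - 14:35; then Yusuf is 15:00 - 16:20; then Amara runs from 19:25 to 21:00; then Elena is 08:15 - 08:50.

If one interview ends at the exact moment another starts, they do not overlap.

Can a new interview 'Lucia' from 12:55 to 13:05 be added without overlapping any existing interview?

Yes — the slot is free

Hannah: ends 08:00 at or before Lucia starts 12:55 → clear.
Felix: ends 09:05 at or before Lucia starts 12:55 → clear.
Elena: ends 08:50 at or before Lucia starts 12:55 → clear.
Declan: ends 10:50 at or before Lucia starts 12:55 → clear.
Priya: starts 13:10 at or after Lucia ends 13:05 → clear.
Yusuf: starts 15:00 at or after Lucia ends 13:05 → clear.
Mateo: starts 16:55 at or after Lucia ends 13:05 → clear.
Amara: starts 19:25 at or after Lucia ends 13:05 → clear.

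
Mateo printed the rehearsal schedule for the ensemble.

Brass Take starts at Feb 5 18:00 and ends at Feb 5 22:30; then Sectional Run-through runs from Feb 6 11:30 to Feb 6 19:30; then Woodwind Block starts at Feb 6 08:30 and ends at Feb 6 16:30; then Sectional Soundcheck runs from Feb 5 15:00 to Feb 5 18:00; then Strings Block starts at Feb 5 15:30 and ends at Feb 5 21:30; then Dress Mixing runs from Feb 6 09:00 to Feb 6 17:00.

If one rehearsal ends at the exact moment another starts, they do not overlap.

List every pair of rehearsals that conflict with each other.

Sorted by start: Sectional Soundcheck, Strings Block, Brass Take, Woodwind Block, Dress Mixing, Sectional Run-through.
Strings Block starts before Sectional Soundcheck ends → Sectional Soundcheck and Strings Block overlap.
Brass Take starts exactly when Sectional Soundcheck ends (back-to-back, no overlap) — done with Sectional Soundcheck.
Brass Take starts before Strings Block ends → Strings Block and Brass Take overlap.
Woodwind Block starts after Strings Block ends — done with Strings Block.
Woodwind Block starts after Brass Take ends — done with Brass Take.
Dress Mixing starts before Woodwind Block ends → Woodwind Block and Dress Mixing overlap.
Sectional Run-through starts before Woodwind Block ends → Woodwind Block and Sectional Run-through overlap.
Sectional Run-through starts before Dress Mixing ends → Dress Mixing and Sectional Run-through overlap.

Brass Take & Strings Block, Dress Mixing & Sectional Run-through, Dress Mixing & Woodwind Block, Sectional Run-through & Woodwind Block, Sectional Soundcheck & Strings Block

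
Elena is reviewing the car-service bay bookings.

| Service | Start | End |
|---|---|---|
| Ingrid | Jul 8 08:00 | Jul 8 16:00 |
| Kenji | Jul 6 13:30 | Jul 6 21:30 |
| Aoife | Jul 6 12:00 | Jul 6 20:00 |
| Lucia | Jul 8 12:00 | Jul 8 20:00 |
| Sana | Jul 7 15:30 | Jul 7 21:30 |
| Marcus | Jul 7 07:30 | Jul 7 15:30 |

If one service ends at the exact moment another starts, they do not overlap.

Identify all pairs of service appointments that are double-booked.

Check each pair: they overlap iff neither finishes before the other starts.
Sorted by start: Aoife, Kenji, Marcus, Sana, Ingrid, Lucia.
Kenji starts before Aoife ends → Aoife and Kenji overlap.
Marcus starts after Aoife ends — done with Aoife.
Marcus starts after Kenji ends — done with Kenji.
Sana starts exactly when Marcus ends (back-to-back, no overlap) — done with Marcus.
Ingrid starts after Sana ends — done with Sana.
Lucia starts before Ingrid ends → Ingrid and Lucia overlap.

Aoife & Kenji, Ingrid & Lucia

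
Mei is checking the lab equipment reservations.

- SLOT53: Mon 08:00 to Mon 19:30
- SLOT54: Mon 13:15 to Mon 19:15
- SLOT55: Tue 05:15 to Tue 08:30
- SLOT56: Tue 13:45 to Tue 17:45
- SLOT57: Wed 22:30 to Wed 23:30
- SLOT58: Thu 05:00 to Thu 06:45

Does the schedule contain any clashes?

Sorted by start: SLOT53, SLOT54, SLOT55, SLOT56, SLOT57, SLOT58.
SLOT54 starts before SLOT53 ends → SLOT53 and SLOT54 overlap.
That's a conflict, so the schedule is not conflict-free.

Yes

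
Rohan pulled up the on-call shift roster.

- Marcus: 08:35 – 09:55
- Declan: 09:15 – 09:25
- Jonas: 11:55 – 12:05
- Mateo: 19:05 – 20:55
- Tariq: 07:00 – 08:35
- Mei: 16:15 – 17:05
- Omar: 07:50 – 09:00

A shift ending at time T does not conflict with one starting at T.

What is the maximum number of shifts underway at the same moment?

2

Walk through starts and ends in time order (an end at T is processed before a start at T):
07:00 start Tariq → 1
07:50 start Omar → 2
08:35 end Tariq → 1
08:35 start Marcus → 2
09:00 end Omar → 1
09:15 start Declan → 2
09:25 end Declan → 1
09:55 end Marcus → 0
11:55 start Jonas → 1
12:05 end Jonas → 0
16:15 start Mei → 1
17:05 end Mei → 0
19:05 start Mateo → 1
20:55 end Mateo → 0
Peak is 2, at 07:50 (Omar, Tariq).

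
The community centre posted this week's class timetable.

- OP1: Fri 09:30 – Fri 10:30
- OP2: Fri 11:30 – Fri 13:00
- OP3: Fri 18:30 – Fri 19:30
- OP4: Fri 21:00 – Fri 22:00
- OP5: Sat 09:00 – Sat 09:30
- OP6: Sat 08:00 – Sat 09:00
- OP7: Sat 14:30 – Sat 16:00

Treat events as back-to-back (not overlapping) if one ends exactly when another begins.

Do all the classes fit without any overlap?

Yes

Check each pair: they overlap iff neither finishes before the other starts.
Sorted by start: OP1, OP2, OP3, OP4, OP6, OP5, OP7.
OP2 starts after OP1 ends; OP1 is clear from here.
OP3 starts after OP2 ends; OP2 is clear from here.
OP4 starts after OP3 ends; OP3 is clear from here.
OP6 starts after OP4 ends; OP4 is clear from here.
OP5 starts exactly when OP6 ends (back-to-back, no overlap); OP6 is clear from here.
OP7 starts after OP5 ends.
Every pair is clear; the schedule has no overlaps.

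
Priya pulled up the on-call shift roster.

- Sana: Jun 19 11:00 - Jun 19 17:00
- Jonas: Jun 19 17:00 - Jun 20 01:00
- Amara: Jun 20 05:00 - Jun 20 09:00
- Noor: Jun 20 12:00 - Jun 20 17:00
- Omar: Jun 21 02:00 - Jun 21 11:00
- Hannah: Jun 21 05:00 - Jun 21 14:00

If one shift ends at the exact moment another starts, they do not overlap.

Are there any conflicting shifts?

Sorted by start: Sana, Jonas, Amara, Noor, Omar, Hannah.
Jonas starts exactly when Sana ends (back-to-back, no overlap); Sana is clear from here.
Amara starts after Jonas ends; Jonas is clear from here.
Noor starts after Amara ends; Amara is clear from here.
Omar starts after Noor ends; Noor is clear from here.
Hannah starts before Omar ends → Omar and Hannah overlap.
That's a conflict, so the schedule is not conflict-free.

Yes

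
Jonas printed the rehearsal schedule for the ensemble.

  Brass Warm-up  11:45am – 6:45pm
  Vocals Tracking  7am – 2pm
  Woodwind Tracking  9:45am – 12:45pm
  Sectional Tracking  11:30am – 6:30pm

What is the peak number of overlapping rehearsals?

Sort all start/end points and keep a running count:
7am start Vocals Tracking → 1
9:45am start Woodwind Tracking → 2
11:30am start Sectional Tracking → 3
11:45am start Brass Warm-up → 4
12:45pm end Woodwind Tracking → 3
2pm end Vocals Tracking → 2
6:30pm end Sectional Tracking → 1
6:45pm end Brass Warm-up → 0
Peak is 4, at 11:45am (Brass Warm-up, Sectional Tracking, Vocals Tracking, Woodwind Tracking).

4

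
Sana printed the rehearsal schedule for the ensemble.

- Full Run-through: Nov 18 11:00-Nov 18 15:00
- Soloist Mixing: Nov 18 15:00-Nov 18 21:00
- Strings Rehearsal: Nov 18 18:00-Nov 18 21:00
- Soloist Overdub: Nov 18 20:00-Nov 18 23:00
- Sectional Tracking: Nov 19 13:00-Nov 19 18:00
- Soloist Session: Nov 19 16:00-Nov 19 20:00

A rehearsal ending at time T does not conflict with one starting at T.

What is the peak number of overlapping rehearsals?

3

Sort all start/end points and keep a running count:
Nov 18 11:00 start Full Run-through → 1
Nov 18 15:00 end Full Run-through → 0
Nov 18 15:00 start Soloist Mixing → 1
Nov 18 18:00 start Strings Rehearsal → 2
Nov 18 20:00 start Soloist Overdub → 3
Nov 18 21:00 end Soloist Mixing → 2
Nov 18 21:00 end Strings Rehearsal → 1
Nov 18 23:00 end Soloist Overdub → 0
Nov 19 13:00 start Sectional Tracking → 1
Nov 19 16:00 start Soloist Session → 2
Nov 19 18:00 end Sectional Tracking → 1
Nov 19 20:00 end Soloist Session → 0
Peak is 3, at Nov 18 20:00 (Soloist Mixing, Soloist Overdub, Strings Rehearsal).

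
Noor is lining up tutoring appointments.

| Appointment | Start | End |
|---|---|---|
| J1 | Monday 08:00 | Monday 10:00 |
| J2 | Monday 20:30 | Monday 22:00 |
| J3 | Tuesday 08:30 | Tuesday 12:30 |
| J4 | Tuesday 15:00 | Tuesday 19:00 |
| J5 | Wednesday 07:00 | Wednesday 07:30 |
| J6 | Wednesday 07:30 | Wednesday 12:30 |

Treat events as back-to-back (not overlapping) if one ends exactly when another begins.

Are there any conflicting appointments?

Sorted by start: J1, J2, J3, J4, J5, J6.
J2 starts after J1 ends; J1 is clear from here.
J3 starts after J2 ends; J2 is clear from here.
J4 starts after J3 ends; J3 is clear from here.
J5 starts after J4 ends; J4 is clear from here.
J6 starts exactly when J5 ends (back-to-back, no overlap).
Every pair is clear; the schedule has no overlaps.

No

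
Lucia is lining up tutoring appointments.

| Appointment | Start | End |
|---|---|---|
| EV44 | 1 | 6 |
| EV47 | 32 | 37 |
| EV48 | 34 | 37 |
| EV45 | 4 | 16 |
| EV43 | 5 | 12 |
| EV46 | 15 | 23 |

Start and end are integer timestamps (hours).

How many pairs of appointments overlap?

5

Two intervals overlap when each starts before the other ends.
Sorted by start: EV44, EV45, EV43, EV46, EV47, EV48.
EV45 starts before EV44 ends → EV44 and EV45 overlap.
EV43 starts before EV44 ends → EV44 and EV43 overlap.
EV46 starts after EV44 ends; EV44 is clear from here.
EV43 starts before EV45 ends → EV45 and EV43 overlap.
EV46 starts before EV45 ends → EV45 and EV46 overlap.
EV47 starts after EV45 ends; EV45 is clear from here.
EV46 starts after EV43 ends; EV43 is clear from here.
EV47 starts after EV46 ends; EV46 is clear from here.
EV48 starts before EV47 ends → EV47 and EV48 overlap.
Overlapping pairs: EV43 & EV44, EV43 & EV45, EV44 & EV45, EV45 & EV46, EV47 & EV48 — 5 in total.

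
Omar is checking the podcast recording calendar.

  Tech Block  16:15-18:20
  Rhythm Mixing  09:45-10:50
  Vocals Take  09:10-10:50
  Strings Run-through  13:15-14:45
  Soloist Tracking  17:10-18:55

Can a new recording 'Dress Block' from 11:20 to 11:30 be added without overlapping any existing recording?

Yes — the slot is free

Vocals Take: ends 10:50 at or before Dress Block starts 11:20 → clear.
Rhythm Mixing: ends 10:50 at or before Dress Block starts 11:20 → clear.
Strings Run-through: starts 13:15 at or after Dress Block ends 11:30 → clear.
Tech Block: starts 16:15 at or after Dress Block ends 11:30 → clear.
Soloist Tracking: starts 17:10 at or after Dress Block ends 11:30 → clear.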